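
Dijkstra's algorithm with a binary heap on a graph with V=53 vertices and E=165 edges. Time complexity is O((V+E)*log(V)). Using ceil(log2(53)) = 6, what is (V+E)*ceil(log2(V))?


Dijkstra with a binary heap: each vertex is extracted once, each edge may relax once.
Each heap operation costs O(log V).
V + E = 53 + 165 = 218
ceil(log2(53)) = 6 (since 2^5 = 32 < 53 <= 64 = 2^6)
Total heap work = (V+E) * ceil(log2(V)) = 218 * 6 = 1308


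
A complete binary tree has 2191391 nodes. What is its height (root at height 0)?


In a complete binary tree, level k holds nodes 2^k .. 2^(k+1)-1 (1-indexed).
Height = floor(log2(n)) = floor(log2(2191391)) = 21
Check: 2^21 = 2097152 <= 2191391 < 4194304 = 2^22


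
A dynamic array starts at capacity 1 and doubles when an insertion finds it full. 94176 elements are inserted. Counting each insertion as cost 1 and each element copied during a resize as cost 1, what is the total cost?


n = 94176
Insertion costs: 94176
Resizes copy 1, 2, 4, ... up to the largest power of 2 that is <= n-1 = 94175, i.e. 65536.
Copy costs = 1 + 2 + 4 + 8 + 16 + 32 + 64 + 128 + 256 + 512 + 1024 + 2048 + 4096 + 8192 + 16384 + 32768 + 65536 = 131071
Total = 94176 + 131071 = 225247


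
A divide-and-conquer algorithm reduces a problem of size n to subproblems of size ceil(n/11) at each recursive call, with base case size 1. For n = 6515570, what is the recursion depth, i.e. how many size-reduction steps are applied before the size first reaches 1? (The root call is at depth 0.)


Each step divides the size by 11 (rounding up); after k steps the size is ceil(n/11^k), which equals 1 exactly when 11^k >= n.
So the depth is the smallest k with 11^k >= 6515570, i.e. ceil(log_11(6515570)).
11^6 = 1771561 < 6515570 <= 19487171 = 11^7
Recursion depth = 7


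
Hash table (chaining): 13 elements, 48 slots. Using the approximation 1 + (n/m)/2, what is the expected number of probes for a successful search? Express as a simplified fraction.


Computing expected probes:
alpha = 13/48
= 1 + alpha/2
= 1 + 13/(2*48)
= (2*48 + 13) / (2*48)
= 109/96


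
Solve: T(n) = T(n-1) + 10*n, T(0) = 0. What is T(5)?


Expanding the recurrence:
T(5) = T(4) + 10*5
       = T(3) + 10*4 + 10*5
       ...
       = T(0) + 10*(1 + 2 + ... + 5)
       = 0 + 10 * 5*6/2
       = 0 + 10 * 15
       = 0 + 150 = 150


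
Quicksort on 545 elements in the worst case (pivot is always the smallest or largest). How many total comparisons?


In the worst case, each partition step picks the worst pivot:
  Partition 1: 544 comparisons (n-1 elements to compare)
  Partition 2: 543 comparisons
  Partition 3: 542 comparisons
  Partition 4: 541 comparisons
  Partition 5: 540 comparisons
  ...
  Last partition: 0 comparisons
Total = (n-1) + (n-2) + ... + 1 + 0 = n*(n-1)/2
= 545*544/2 = 148240


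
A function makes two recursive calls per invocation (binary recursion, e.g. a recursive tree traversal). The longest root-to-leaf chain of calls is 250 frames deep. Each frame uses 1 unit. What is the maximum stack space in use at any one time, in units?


Binary recursion: the two calls run one after the other, so only one root-to-leaf chain of frames is on the stack at a time.
Maximum depth (longest chain) = 250 frames
Each frame = 1 unit
Max stack space = 250 * 1 = 250


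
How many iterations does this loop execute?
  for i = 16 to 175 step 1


The loop variable i takes values starting at 16 and increments by 1 each iteration.
Sequence: i = 16, 17, 18, 19, 20, 21, 22, 23, 24, ...
The upper bound 175 is inclusive, so the count is floor((last - first) / step) + 1:
floor((175 - 16) / 1) + 1 = floor(159/1) + 1 = 159 + 1 = 160


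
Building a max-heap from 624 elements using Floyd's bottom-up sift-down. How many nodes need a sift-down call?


In a heap of 624 elements (0-indexed array):
  Last element index: 623
  Parent of last element: floor((623 - 1) / 2) = 311
  Internal nodes: indices 0 to 311
  Count = floor(624/2) = 312


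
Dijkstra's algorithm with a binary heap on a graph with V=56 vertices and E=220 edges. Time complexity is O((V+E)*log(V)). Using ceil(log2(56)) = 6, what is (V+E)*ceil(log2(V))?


Dijkstra with a binary heap: each vertex is extracted once, each edge may relax once.
Each heap operation costs O(log V).
V + E = 56 + 220 = 276
ceil(log2(56)) = 6 (since 2^5 = 32 < 56 <= 64 = 2^6)
Total heap work = (V+E) * ceil(log2(V)) = 276 * 6 = 1656


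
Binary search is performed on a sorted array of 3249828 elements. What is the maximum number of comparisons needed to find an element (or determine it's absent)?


Binary search halves the search space each comparison:
  Step 1: search space = 3249828 -> 1624914
  Step 2: search space = 1624914 -> 812457
  Step 3: search space = 812457 -> 406228
  Step 4: search space = 406228 -> 203114
  Step 5: search space = 203114 -> 101557
  Step 6: search space = 101557 -> 50778
  Step 7: search space = 50778 -> 25389
  Step 8: search space = 25389 -> 12694
  Step 9: search space = 12694 -> 6347
  Step 10: search space = 6347 -> 3173
  Step 11: search space = 3173 -> 1586
  Step 12: search space = 1586 -> 793
  Step 13: search space = 793 -> 396
  Step 14: search space = 396 -> 198
  Step 15: search space = 198 -> 99
  Step 16: search space = 99 -> 49
  Step 17: search space = 49 -> 24
  Step 18: search space = 24 -> 12
  Step 19: search space = 12 -> 6
  Step 20: search space = 6 -> 3
  Step 21: search space = 3 -> 1
  Step 22: search space = 1 (final check)
Maximum comparisons = floor(log2(3249828)) + 1 = 21 + 1 = 22


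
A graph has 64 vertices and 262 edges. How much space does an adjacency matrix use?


Adjacency matrix: V x V grid of entries
Space = V^2 = 64^2 = 64 * 64 = 4096


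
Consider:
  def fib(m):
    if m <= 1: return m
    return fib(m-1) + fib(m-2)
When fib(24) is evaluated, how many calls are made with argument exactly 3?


Let N(m) = number of times fib(m) is called while evaluating fib(24).
N(24) = 1 (the initial call).
N(23) = 1 (only fib(24) calls it).
For 1 <= m <= 22: fib(m) is called by fib(m+1) and fib(m+2), so
  N(m) = N(m+1) + N(m+2).
fib(0) is called only by fib(2), so N(0) = N(2).
Walk down from m=24:
  N(24)=1, N(23)=1, N(22)=2, N(21)=3, N(20)=5, N(19)=8, N(18)=13, N(17)=21, N(16)=34, N(15)=55, N(14)=89, N(13)=144, N(12)=233, N(11)=377, N(10)=610, N(9)=987, N(8)=1597, N(7)=2584, N(6)=4181, N(5)=6765, N(4)=10946, N(3)=17711
N(3) = 17711


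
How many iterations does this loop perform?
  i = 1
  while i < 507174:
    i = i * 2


The loop variable doubles each iteration:
i = 1 -> 2 -> 4 -> 8 -> 16 -> 32 -> 64 -> 128 -> 256 -> 512 -> 1024 -> 2048 -> 4096 -> 8192 -> 16384 -> 32768 -> 65536 -> 131072 -> 262144 -> 524288 (stop, 524288 >= 507174)
Number of doublings = ceil(log2(507174)) = 19


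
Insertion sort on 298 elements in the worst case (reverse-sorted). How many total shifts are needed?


In the worst case (reverse-sorted), each element shifts past all previous:
  Element 1: 1 shifts
  Element 2: 2 shifts
  Element 3: 3 shifts
  Element 4: 4 shifts
  Element 5: 5 shifts
  ...
  Element 297: 297 shifts
Total = 1 + 2 + ... + 297
= 298*(298-1)/2 = 44253


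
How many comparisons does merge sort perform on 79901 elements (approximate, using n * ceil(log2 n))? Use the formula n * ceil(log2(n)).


Recursion depth: ceil(log2(79901)) = 17
Each recursion level merges n = 79901 elements
Total = 79901 * 17 = 1358317


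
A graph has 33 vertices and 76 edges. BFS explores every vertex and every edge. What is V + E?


A full BFS traversal dequeues each vertex once and examines each edge once.
Vertex visits: 33
Edge visits: 76
V + E = 33 + 76 = 109


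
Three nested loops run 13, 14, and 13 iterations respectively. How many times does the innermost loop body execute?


Loop 1 (outermost): 13 iterations
Loop 2 (middle): 14 iterations per outer
Loop 3 (innermost): 13 iterations per middle
Total = 13 * 14 * 13 = 2366


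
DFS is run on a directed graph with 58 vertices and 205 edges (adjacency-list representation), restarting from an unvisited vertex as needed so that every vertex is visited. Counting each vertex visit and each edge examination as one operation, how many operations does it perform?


A full DFS traversal processes each vertex exactly once (push/pop on stack).
Each directed edge is examined once.
V = 58, E = 205
V + E = 263


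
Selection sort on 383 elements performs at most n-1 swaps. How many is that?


Each of the 382 passes places one element in its final position.
Pass 1: swap minimum into position 0
Pass 2: swap minimum of remaining into position 1
...
Pass 382: last two elements, one swap
Maximum swaps = 383 - 1 = 382


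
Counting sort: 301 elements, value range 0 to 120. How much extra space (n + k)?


n = 301 (output array)
k = 121 (count array for 121 distinct values)
Extra space = 301 + 121 = 422


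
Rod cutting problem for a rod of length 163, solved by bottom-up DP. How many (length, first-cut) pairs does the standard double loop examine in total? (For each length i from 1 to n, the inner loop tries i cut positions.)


For each subproblem length i = 1..163, the inner loop considers i possible first cuts.
Total = 1 + 2 + ... + 163
= 163*(163+1)/2
= 163*164/2 = 13366


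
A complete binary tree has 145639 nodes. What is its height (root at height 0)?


In a complete binary tree, level k holds nodes 2^k .. 2^(k+1)-1 (1-indexed).
Height = floor(log2(n)) = floor(log2(145639)) = 17
Check: 2^17 = 131072 <= 145639 < 262144 = 2^18


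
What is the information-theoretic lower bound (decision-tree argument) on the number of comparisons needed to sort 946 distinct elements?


A binary decision tree of height h has at most 2^h leaves and needs at least n! of them, so h >= ceil(log2(n!)).
946! is far too large to multiply out, so use Stirling's series:
  ln(n!) ~ n ln n - n + (1/2) ln(2 pi n) + 1/(12n)  (error below 1/(360 n^3), negligible here)
  ln(946) = 6.8522426
  n ln n = 946 * 6.8522426 = 6482.2215
  (1/2) ln(2 pi * 946) = (1/2) ln(5943.8933) = 4.3451
  1/(12*946) = 0.0001
  ln(946!) ~ 6482.2215 - 946 + 4.3451 + 0.0001 = 5540.5667
Convert to base 2: log2(946!) = 5540.5667 / ln 2 = 5540.5667 / 0.69314718 = 7993.3481
ceil(7993.3481) = 7994


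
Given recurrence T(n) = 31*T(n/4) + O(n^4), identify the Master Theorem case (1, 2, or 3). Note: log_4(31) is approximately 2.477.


Master Theorem parameters: a=31, b=4, c=4
log_b(a) = 2.477
Compare b^c with a: 4^4 = 256 > 31, so c > log_b(a).
Comparing c=4 vs log_b(a)=2.477:
4 > 2.477 => Case 3
Result: T(n) = O(n^4)
Master Theorem case = 3


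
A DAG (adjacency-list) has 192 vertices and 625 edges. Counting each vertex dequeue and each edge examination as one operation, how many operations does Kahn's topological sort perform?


V = 192 (vertex processing)
E = 625 (edge processing)
V + E = 192 + 625 = 817


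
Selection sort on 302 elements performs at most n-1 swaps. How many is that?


Each of the 301 passes places one element in its final position.
Pass 1: swap minimum into position 0
Pass 2: swap minimum of remaining into position 1
...
Pass 301: last two elements, one swap
Maximum swaps = 302 - 1 = 301


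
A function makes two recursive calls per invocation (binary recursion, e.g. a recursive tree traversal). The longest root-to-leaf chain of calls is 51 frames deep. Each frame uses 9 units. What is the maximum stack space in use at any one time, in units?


Binary recursion: the two calls run one after the other, so only one root-to-leaf chain of frames is on the stack at a time.
Maximum depth (longest chain) = 51 frames
Each frame = 9 units
Max stack space = 51 * 9 = 459


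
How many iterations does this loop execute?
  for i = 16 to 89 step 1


The loop variable i takes values starting at 16 and increments by 1 each iteration.
Sequence: i = 16, 17, 18, 19, 20, 21, 22, 23, 24, ...
The upper bound 89 is inclusive, so the count is floor((last - first) / step) + 1:
floor((89 - 16) / 1) + 1 = floor(73/1) + 1 = 73 + 1 = 74


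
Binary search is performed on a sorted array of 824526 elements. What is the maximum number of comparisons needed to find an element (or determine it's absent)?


Binary search halves the search space each comparison:
  Step 1: search space = 824526 -> 412263
  Step 2: search space = 412263 -> 206131
  Step 3: search space = 206131 -> 103065
  Step 4: search space = 103065 -> 51532
  Step 5: search space = 51532 -> 25766
  Step 6: search space = 25766 -> 12883
  Step 7: search space = 12883 -> 6441
  Step 8: search space = 6441 -> 3220
  Step 9: search space = 3220 -> 1610
  Step 10: search space = 1610 -> 805
  Step 11: search space = 805 -> 402
  Step 12: search space = 402 -> 201
  Step 13: search space = 201 -> 100
  Step 14: search space = 100 -> 50
  Step 15: search space = 50 -> 25
  Step 16: search space = 25 -> 12
  Step 17: search space = 12 -> 6
  Step 18: search space = 6 -> 3
  Step 19: search space = 3 -> 1
  Step 20: search space = 1 (final check)
Maximum comparisons = floor(log2(824526)) + 1 = 19 + 1 = 20


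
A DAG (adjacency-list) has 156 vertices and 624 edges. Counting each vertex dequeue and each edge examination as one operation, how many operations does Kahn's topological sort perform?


V = 156 (vertex processing)
E = 624 (edge processing)
V + E = 156 + 624 = 780


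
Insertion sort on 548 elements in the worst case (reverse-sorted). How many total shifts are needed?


In the worst case (reverse-sorted), each element shifts past all previous:
  Element 1: 1 shifts
  Element 2: 2 shifts
  Element 3: 3 shifts
  Element 4: 4 shifts
  Element 5: 5 shifts
  ...
  Element 547: 547 shifts
Total = 1 + 2 + ... + 547
= 548*(548-1)/2 = 149878


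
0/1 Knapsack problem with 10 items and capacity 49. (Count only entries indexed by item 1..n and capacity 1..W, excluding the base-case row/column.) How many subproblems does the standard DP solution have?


The DP table is indexed by (item, capacity).
Rows: 10 items
Columns: 49 capacity values (1 to W)
Total subproblems = 10 * 49 = 490


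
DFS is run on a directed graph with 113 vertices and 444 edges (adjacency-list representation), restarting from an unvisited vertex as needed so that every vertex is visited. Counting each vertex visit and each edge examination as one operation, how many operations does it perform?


A full DFS traversal processes each vertex exactly once (push/pop on stack).
Each directed edge is examined once.
V = 113, E = 444
V + E = 557


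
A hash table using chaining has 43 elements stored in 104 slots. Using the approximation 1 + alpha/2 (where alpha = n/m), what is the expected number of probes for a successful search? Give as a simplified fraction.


Load factor alpha = n/m = 43/104
Expected probes = 1 + alpha/2 = 1 + 43/(2*104)
= 1 + 43/208
= 208/208 + 43/208
= 251/208


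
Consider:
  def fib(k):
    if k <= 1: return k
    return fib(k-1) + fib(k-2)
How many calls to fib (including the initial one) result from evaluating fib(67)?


Let C(m) = total calls to evaluate fib(m). Then C(0)=C(1)=1, and
C(m) = 1 + C(m-1) + C(m-2) for m >= 2.
Build the table (each entry = 1 + previous two):
  C(0) = 1
  C(1) = 1
  C(2) = 1 + 1 + 1 = 3
  C(3) = 1 + 3 + 1 = 5
  C(4) = 1 + 5 + 3 = 9
  C(5) = 1 + 9 + 5 = 15
  C(6) = 1 + 15 + 9 = 25
  C(7) = 1 + 25 + 15 = 41
  C(8) = 1 + 41 + 25 = 67
  C(9) = 1 + 67 + 41 = 109
  C(10) = 1 + 109 + 67 = 177
  C(11) = 1 + 177 + 109 = 287
  C(12) = 1 + 287 + 177 = 465
  C(13) = 1 + 465 + 287 = 753
  C(14) = 1 + 753 + 465 = 1219
  C(15) = 1 + 1219 + 753 = 1973
  C(16) = 1 + 1973 + 1219 = 3193
  C(17) = 1 + 3193 + 1973 = 5167
  C(18) = 1 + 5167 + 3193 = 8361
  C(19) = 1 + 8361 + 5167 = 13529
  C(20) = 1 + 13529 + 8361 = 21891
  C(21) = 1 + 21891 + 13529 = 35421
  C(22) = 1 + 35421 + 21891 = 57313
  C(23) = 1 + 57313 + 35421 = 92735
  C(24) = 1 + 92735 + 57313 = 150049
  C(25) = 1 + 150049 + 92735 = 242785
  C(26) = 1 + 242785 + 150049 = 392835
  C(27) = 1 + 392835 + 242785 = 635621
  C(28) = 1 + 635621 + 392835 = 1028457
  C(29) = 1 + 1028457 + 635621 = 1664079
  C(30) = 1 + 1664079 + 1028457 = 2692537
  C(31) = 1 + 2692537 + 1664079 = 4356617
  C(32) = 1 + 4356617 + 2692537 = 7049155
  C(33) = 1 + 7049155 + 4356617 = 11405773
  C(34) = 1 + 11405773 + 7049155 = 18454929
  C(35) = 1 + 18454929 + 11405773 = 29860703
  C(36) = 1 + 29860703 + 18454929 = 48315633
  C(37) = 1 + 48315633 + 29860703 = 78176337
  C(38) = 1 + 78176337 + 48315633 = 126491971
  C(39) = 1 + 126491971 + 78176337 = 204668309
  C(40) = 1 + 204668309 + 126491971 = 331160281
  C(41) = 1 + 331160281 + 204668309 = 535828591
  C(42) = 1 + 535828591 + 331160281 = 866988873
  C(43) = 1 + 866988873 + 535828591 = 1402817465
  C(44) = 1 + 1402817465 + 866988873 = 2269806339
  C(45) = 1 + 2269806339 + 1402817465 = 3672623805
  C(46) = 1 + 3672623805 + 2269806339 = 5942430145
  C(47) = 1 + 5942430145 + 3672623805 = 9615053951
  C(48) = 1 + 9615053951 + 5942430145 = 15557484097
  C(49) = 1 + 15557484097 + 9615053951 = 25172538049
  C(50) = 1 + 25172538049 + 15557484097 = 40730022147
  C(51) = 1 + 40730022147 + 25172538049 = 65902560197
  C(52) = 1 + 65902560197 + 40730022147 = 106632582345
  C(53) = 1 + 106632582345 + 65902560197 = 172535142543
  C(54) = 1 + 172535142543 + 106632582345 = 279167724889
  C(55) = 1 + 279167724889 + 172535142543 = 451702867433
  C(56) = 1 + 451702867433 + 279167724889 = 730870592323
  C(57) = 1 + 730870592323 + 451702867433 = 1182573459757
  C(58) = 1 + 1182573459757 + 730870592323 = 1913444052081
  C(59) = 1 + 1913444052081 + 1182573459757 = 3096017511839
  C(60) = 1 + 3096017511839 + 1913444052081 = 5009461563921
  C(61) = 1 + 5009461563921 + 3096017511839 = 8105479075761
  C(62) = 1 + 8105479075761 + 5009461563921 = 13114940639683
  C(63) = 1 + 13114940639683 + 8105479075761 = 21220419715445
  C(64) = 1 + 21220419715445 + 13114940639683 = 34335360355129
  C(65) = 1 + 34335360355129 + 21220419715445 = 55555780070575
  C(66) = 1 + 55555780070575 + 34335360355129 = 89891140425705
  C(67) = 1 + 89891140425705 + 55555780070575 = 145446920496281
Total calls for fib(67) = 145446920496281


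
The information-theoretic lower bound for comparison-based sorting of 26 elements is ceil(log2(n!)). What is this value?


A binary decision tree of height h has at most 2^h leaves and needs at least n! of them, so h >= ceil(log2(n!)).
Compute 26! as a running product:
  x2 = 2, x3 = 6, x4 = 24, x5 = 120
  x6 = 720, x7 = 5040, x8 = 40320, x9 = 362880
  x10 = 3628800, x11 = 39916800, x12 = 479001600, x13 = 6227020800
  x14 = 87178291200, x15 = 1307674368000, x16 = 20922789888000, x17 = 355687428096000
  x18 = 6402373705728000, x19 = 121645100408832000, x20 = 2432902008176640000, x21 = 51090942171709440000
  x22 = 1124000727777607680000, x23 = 25852016738884976640000, x24 = 620448401733239439360000, x25 = 15511210043330985984000000
  x26 = 403291461126605635584000000
26! = 403291461126605635584000000
Bracket between powers of 2:
  2^88 = 309485009821345068724781056 < 403291461126605635584000000 <= 618970019642690137449562112 = 2^89
So ceil(log2(26!)) = 89


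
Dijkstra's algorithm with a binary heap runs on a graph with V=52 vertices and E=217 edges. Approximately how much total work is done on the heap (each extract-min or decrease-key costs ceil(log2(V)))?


Dijkstra with a binary heap: each vertex is extracted once, each edge may relax once.
Each heap operation costs O(log V).
V + E = 52 + 217 = 269
ceil(log2(52)) = 6 (since 2^5 = 32 < 52 <= 64 = 2^6)
Total heap work = (V+E) * ceil(log2(V)) = 269 * 6 = 1614


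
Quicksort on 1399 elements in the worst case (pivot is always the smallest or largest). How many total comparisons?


In the worst case, each partition step picks the worst pivot:
  Partition 1: 1398 comparisons (n-1 elements to compare)
  Partition 2: 1397 comparisons
  Partition 3: 1396 comparisons
  Partition 4: 1395 comparisons
  Partition 5: 1394 comparisons
  ...
  Last partition: 0 comparisons
Total = (n-1) + (n-2) + ... + 1 + 0 = n*(n-1)/2
= 1399*1398/2 = 977901


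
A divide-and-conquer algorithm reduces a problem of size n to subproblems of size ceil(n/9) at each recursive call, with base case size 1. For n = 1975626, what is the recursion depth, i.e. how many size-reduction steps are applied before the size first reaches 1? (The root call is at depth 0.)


Each step divides the size by 9 (rounding up); after k steps the size is ceil(n/9^k), which equals 1 exactly when 9^k >= n.
So the depth is the smallest k with 9^k >= 1975626, i.e. ceil(log_9(1975626)).
9^6 = 531441 < 1975626 <= 4782969 = 9^7
Recursion depth = 7


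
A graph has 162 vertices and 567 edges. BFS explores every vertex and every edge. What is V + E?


A full BFS traversal dequeues each vertex once and examines each edge once.
Vertex visits: 162
Edge visits: 567
V + E = 162 + 567 = 729


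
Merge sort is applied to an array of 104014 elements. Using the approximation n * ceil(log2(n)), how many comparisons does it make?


Merge sort divides the array into halves recursively.
Number of levels = ceil(log2(104014)) = 17
At each level, approximately n = 104014 comparisons are needed for merging.
Total comparisons ~ n * ceil(log2(n)) = 104014 * 17 = 1768238


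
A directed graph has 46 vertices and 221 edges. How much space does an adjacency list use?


Adjacency list: one list head per vertex + one entry per edge
Vertex heads: 46
Edge entries: 221
Total = 46 + 221 = 267


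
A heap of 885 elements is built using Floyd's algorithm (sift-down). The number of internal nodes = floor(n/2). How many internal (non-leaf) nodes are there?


Leaf nodes occupy roughly half the array.
Sift-down is called for each internal node, starting from the last one.
Internal nodes = floor(n/2) = floor(885/2) = 442


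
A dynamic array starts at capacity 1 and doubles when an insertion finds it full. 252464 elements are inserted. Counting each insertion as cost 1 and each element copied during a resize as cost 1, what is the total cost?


n = 252464
Insertion costs: 252464
Resizes copy 1, 2, 4, ... up to the largest power of 2 that is <= n-1 = 252463, i.e. 131072.
Copy costs = 1 + 2 + 4 + 8 + 16 + 32 + 64 + 128 + 256 + 512 + 1024 + 2048 + 4096 + 8192 + 16384 + 32768 + 65536 + 131072 = 262143
Total = 252464 + 262143 = 514607


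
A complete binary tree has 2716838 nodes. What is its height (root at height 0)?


In a complete binary tree, level k holds nodes 2^k .. 2^(k+1)-1 (1-indexed).
Height = floor(log2(n)) = floor(log2(2716838)) = 21
Check: 2^21 = 2097152 <= 2716838 < 4194304 = 2^22


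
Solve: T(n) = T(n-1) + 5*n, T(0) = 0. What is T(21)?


Expanding the recurrence:
T(21) = T(20) + 5*21
       = T(19) + 5*20 + 5*21
       ...
       = T(0) + 5*(1 + 2 + ... + 21)
       = 0 + 5 * 21*22/2
       = 0 + 5 * 231
       = 0 + 1155 = 1155


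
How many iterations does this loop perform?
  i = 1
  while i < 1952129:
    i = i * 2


The loop variable doubles each iteration:
i = 1 -> 2 -> 4 -> 8 -> 16 -> 32 -> 64 -> 128 -> 256 -> 512 -> 1024 -> 2048 -> 4096 -> 8192 -> 16384 -> 32768 -> 65536 -> 131072 -> 262144 -> 524288 -> 1048576 -> 2097152 (stop, 2097152 >= 1952129)
Number of doublings = ceil(log2(1952129)) = 21


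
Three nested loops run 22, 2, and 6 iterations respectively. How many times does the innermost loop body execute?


Loop 1 (outermost): 22 iterations
Loop 2 (middle): 2 iterations per outer
Loop 3 (innermost): 6 iterations per middle
Total = 22 * 2 * 6 = 264


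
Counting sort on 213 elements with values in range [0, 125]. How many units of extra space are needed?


Output array size: 213 (to store sorted result)
Count array size: 126 (one slot per possible value, range 0 to 125)
Total extra space = 213 + 126 = 339


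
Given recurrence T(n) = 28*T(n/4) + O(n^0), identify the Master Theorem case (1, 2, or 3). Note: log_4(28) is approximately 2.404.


Master Theorem parameters: a=28, b=4, c=0
log_b(a) = 2.404
Compare b^c with a: 4^0 = 1 < 28, so c < log_b(a).
Comparing c=0 vs log_b(a)=2.404:
0 < 2.404 => Case 1
Result: T(n) = O(n^(log_4 28)) ~ O(n^2.404)
Master Theorem case = 1


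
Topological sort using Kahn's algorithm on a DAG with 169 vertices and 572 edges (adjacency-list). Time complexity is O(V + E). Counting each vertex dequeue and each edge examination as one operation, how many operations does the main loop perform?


Kahn's algorithm:
  1. Compute in-degrees: O(V + E)
  2. Process queue: each vertex dequeued once (O(V))
     each edge examined once (O(E))
Total = V + E = 169 + 572 = 741


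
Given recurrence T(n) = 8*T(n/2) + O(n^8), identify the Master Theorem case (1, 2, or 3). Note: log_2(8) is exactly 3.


Master Theorem parameters: a=8, b=2, c=8
log_b(a) = 3
Compare b^c with a: 2^8 = 256 > 8, so c > log_b(a).
Comparing c=8 vs log_b(a)=3:
8 > 3 => Case 3
Result: T(n) = O(n^8)
Master Theorem case = 3


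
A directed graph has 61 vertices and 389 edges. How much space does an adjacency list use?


Adjacency list: one list head per vertex + one entry per edge
Vertex heads: 61
Edge entries: 389
Total = 61 + 389 = 450


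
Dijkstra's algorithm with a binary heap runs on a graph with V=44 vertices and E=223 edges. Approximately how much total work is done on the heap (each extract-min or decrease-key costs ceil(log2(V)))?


Dijkstra with a binary heap: each vertex is extracted once, each edge may relax once.
Each heap operation costs O(log V).
V + E = 44 + 223 = 267
ceil(log2(44)) = 6 (since 2^5 = 32 < 44 <= 64 = 2^6)
Total heap work = (V+E) * ceil(log2(V)) = 267 * 6 = 1602


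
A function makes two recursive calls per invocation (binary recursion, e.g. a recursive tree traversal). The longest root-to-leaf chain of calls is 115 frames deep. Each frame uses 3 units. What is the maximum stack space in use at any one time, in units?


Binary recursion: the two calls run one after the other, so only one root-to-leaf chain of frames is on the stack at a time.
Maximum depth (longest chain) = 115 frames
Each frame = 3 units
Max stack space = 115 * 3 = 345


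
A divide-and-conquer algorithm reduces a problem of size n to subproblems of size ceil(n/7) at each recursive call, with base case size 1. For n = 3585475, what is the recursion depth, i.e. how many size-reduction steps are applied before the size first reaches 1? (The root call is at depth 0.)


Each step divides the size by 7 (rounding up); after k steps the size is ceil(n/7^k), which equals 1 exactly when 7^k >= n.
So the depth is the smallest k with 7^k >= 3585475, i.e. ceil(log_7(3585475)).
7^7 = 823543 < 3585475 <= 5764801 = 7^8
Recursion depth = 8


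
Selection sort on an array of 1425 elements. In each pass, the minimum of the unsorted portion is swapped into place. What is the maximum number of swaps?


Selection sort performs one swap per pass:
  Pass 1: find min in positions 0 to 1424, swap with position 0
  Pass 2: find min in positions 1 to 1424, swap with position 1
  Pass 3: find min in positions 2 to 1424, swap with position 2
  Pass 4: find min in positions 3 to 1424, swap with position 3
  Pass 5: find min in positions 4 to 1424, swap with position 4
  ... (1419 more passes)
Total passes (and swaps) = n - 1 = 1425 - 1 = 1424


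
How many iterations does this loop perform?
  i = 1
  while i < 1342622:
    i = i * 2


The loop variable doubles each iteration:
i = 1 -> 2 -> 4 -> 8 -> 16 -> 32 -> 64 -> 128 -> 256 -> 512 -> 1024 -> 2048 -> 4096 -> 8192 -> 16384 -> 32768 -> 65536 -> 131072 -> 262144 -> 524288 -> 1048576 -> 2097152 (stop, 2097152 >= 1342622)
Number of doublings = ceil(log2(1342622)) = 21


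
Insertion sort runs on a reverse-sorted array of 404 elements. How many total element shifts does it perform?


Sum of shifts = 1 + 2 + 3 + ... + 403
= 404 * 403 / 2
= 162812 / 2
= 81406


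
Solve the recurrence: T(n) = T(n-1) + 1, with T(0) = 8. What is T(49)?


Unrolling the recurrence:
T(49) = T(48) + 1
       = T(47) + 1 + 1
       = T(46) + 1*3
       ...
       = T(0) + 1*49
       = 8 + 49 = 57


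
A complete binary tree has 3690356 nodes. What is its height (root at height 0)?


In a complete binary tree, level k holds nodes 2^k .. 2^(k+1)-1 (1-indexed).
Height = floor(log2(n)) = floor(log2(3690356)) = 21
Check: 2^21 = 2097152 <= 3690356 < 4194304 = 2^22


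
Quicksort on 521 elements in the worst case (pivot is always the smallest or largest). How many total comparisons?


In the worst case, each partition step picks the worst pivot:
  Partition 1: 520 comparisons (n-1 elements to compare)
  Partition 2: 519 comparisons
  Partition 3: 518 comparisons
  Partition 4: 517 comparisons
  Partition 5: 516 comparisons
  ...
  Last partition: 0 comparisons
Total = (n-1) + (n-2) + ... + 1 + 0 = n*(n-1)/2
= 521*520/2 = 135460


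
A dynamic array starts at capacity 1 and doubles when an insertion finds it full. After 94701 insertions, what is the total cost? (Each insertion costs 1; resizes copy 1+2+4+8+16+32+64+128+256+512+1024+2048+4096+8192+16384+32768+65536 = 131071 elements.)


Insertion cost: 94701 (one per element)
Resizes occur just before inserting elements 2, 3, 5, 9, ...
Elements copied at each resize: 1 + 2 + 4 + 8 + 16 + 32 + 64 + 128 + 256 + 512 + 1024 + 2048 + 4096 + 8192 + 16384 + 32768 + 65536
Sum of copies = 131071 (geometric series: 2^k - 1)
Total = 94701 + 131071 = 225772


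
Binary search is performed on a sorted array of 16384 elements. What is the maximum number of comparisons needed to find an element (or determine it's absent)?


Binary search halves the search space each comparison:
  Step 1: search space = 16384 -> 8192
  Step 2: search space = 8192 -> 4096
  Step 3: search space = 4096 -> 2048
  Step 4: search space = 2048 -> 1024
  Step 5: search space = 1024 -> 512
  Step 6: search space = 512 -> 256
  Step 7: search space = 256 -> 128
  Step 8: search space = 128 -> 64
  Step 9: search space = 64 -> 32
  Step 10: search space = 32 -> 16
  Step 11: search space = 16 -> 8
  Step 12: search space = 8 -> 4
  Step 13: search space = 4 -> 2
  Step 14: search space = 2 -> 1
  Step 15: search space = 1 (final check)
Maximum comparisons = floor(log2(16384)) + 1 = 14 + 1 = 15


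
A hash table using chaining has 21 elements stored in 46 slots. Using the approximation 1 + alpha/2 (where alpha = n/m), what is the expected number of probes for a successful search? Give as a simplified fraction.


Load factor alpha = n/m = 21/46
Expected probes = 1 + alpha/2 = 1 + 21/(2*46)
= 1 + 21/92
= 92/92 + 21/92
= 113/92


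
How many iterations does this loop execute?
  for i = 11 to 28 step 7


The loop variable i takes values starting at 11 and increments by 7 each iteration.
Sequence: i = 11, 18, 25
The upper bound 28 is inclusive, so the count is floor((last - first) / step) + 1:
floor((28 - 11) / 7) + 1 = floor(17/7) + 1 = 2 + 1 = 3


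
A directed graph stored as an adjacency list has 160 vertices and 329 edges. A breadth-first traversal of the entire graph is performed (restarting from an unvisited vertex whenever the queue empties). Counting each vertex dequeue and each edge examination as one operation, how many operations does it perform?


A full BFS traversal dequeues each vertex once and examines each edge once.
Vertex visits: 160
Edge visits: 329
V + E = 160 + 329 = 489


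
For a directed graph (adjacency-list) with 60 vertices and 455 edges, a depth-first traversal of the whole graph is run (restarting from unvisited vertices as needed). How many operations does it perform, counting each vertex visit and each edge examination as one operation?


A full DFS traversal visits each vertex once and examines each edge once.
V = 60
E = 455
Sum = 60 + 455 = 515


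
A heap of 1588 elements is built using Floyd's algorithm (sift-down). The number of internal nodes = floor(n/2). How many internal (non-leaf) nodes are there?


Leaf nodes occupy roughly half the array.
Sift-down is called for each internal node, starting from the last one.
Internal nodes = floor(n/2) = floor(1588/2) = 794


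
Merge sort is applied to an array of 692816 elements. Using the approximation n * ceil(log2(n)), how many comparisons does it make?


Merge sort divides the array into halves recursively.
Number of levels = ceil(log2(692816)) = 20
At each level, approximately n = 692816 comparisons are needed for merging.
Total comparisons ~ n * ceil(log2(n)) = 692816 * 20 = 13856320


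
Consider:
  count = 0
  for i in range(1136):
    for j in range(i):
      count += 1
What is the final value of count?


For each i, the inner loop runs i times:
  i=0: inner runs 0 times
  i=1: inner runs 1 time
  i=2: inner runs 2 times
  i=3: inner runs 3 times
  i=4: inner runs 4 times
  i=5: inner runs 5 times
  i=6: inner runs 6 times
  i=7: inner runs 7 times
  ...
Total = 0 + 1 + 2 + ... + 1135 = 1136*(1136-1)/2 = 644680


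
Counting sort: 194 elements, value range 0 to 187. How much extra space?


n = 194 (output array)
k = 188 (count array for 188 distinct values)
Extra space = 194 + 188 = 382


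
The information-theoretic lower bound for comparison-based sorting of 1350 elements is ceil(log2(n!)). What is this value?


A binary decision tree of height h has at most 2^h leaves and needs at least n! of them, so h >= ceil(log2(n!)).
1350! is far too large to multiply out, so use Stirling's series:
  ln(n!) ~ n ln n - n + (1/2) ln(2 pi n) + 1/(12n)  (error below 1/(360 n^3), negligible here)
  ln(1350) = 7.2078599
  n ln n = 1350 * 7.2078599 = 9730.6109
  (1/2) ln(2 pi * 1350) = (1/2) ln(8482.3002) = 4.5229
  1/(12*1350) = 0.0001
  ln(1350!) ~ 9730.6109 - 1350 + 4.5229 + 0.0001 = 8385.1339
Convert to base 2: log2(1350!) = 8385.1339 / ln 2 = 8385.1339 / 0.69314718 = 12097.1911
ceil(12097.1911) = 12098


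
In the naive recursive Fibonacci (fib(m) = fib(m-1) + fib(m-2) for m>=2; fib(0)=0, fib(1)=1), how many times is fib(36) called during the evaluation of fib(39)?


Let N(m) = number of times fib(m) is called while evaluating fib(39).
N(39) = 1 (the initial call).
N(38) = 1 (only fib(39) calls it).
For 1 <= m <= 37: fib(m) is called by fib(m+1) and fib(m+2), so
  N(m) = N(m+1) + N(m+2).
fib(0) is called only by fib(2), so N(0) = N(2).
Walk down from m=39:
  N(39)=1, N(38)=1, N(37)=2, N(36)=3
N(36) = 3


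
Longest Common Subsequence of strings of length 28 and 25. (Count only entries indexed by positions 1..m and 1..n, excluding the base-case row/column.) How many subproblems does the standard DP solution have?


DP table indexed by positions in both strings.
First string: 28 positions
Second string: 25 positions
Total = 28 * 25 = 700


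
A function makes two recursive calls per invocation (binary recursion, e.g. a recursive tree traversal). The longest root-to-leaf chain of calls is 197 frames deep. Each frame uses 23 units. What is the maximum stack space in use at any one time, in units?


Binary recursion: the two calls run one after the other, so only one root-to-leaf chain of frames is on the stack at a time.
Maximum depth (longest chain) = 197 frames
Each frame = 23 units
Max stack space = 197 * 23 = 4531


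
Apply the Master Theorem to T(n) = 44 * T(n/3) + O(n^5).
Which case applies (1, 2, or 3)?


The Master Theorem: T(n) = a*T(n/b) + O(n^c)
  a = 44, b = 3, c = 5
log_b(a) = log_3(44) ~ 3.445
Compare b^c with a: 3^5 = 243 > 44, so c > log_b(a).
Since c > log_b(a), Case 3 applies.
T(n) = O(n^5)
Master Theorem case = 3


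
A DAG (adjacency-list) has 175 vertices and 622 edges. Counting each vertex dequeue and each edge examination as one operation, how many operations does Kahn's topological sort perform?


V = 175 (vertex processing)
E = 622 (edge processing)
V + E = 175 + 622 = 797


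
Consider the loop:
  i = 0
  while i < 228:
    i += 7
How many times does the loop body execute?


Starting at i = 0, each iteration adds 7.
Iterations until i >= 228:
  Iteration 1: i = 0 -> i = 7
  Iteration 2: i = 7 -> i = 14
  Iteration 3: i = 14 -> i = 21
  Iteration 4: i = 21 -> i = 28
  Iteration 5: i = 28 -> i = 35
  Iteration 6: i = 35 -> i = 42
  Iteration 7: i = 42 -> i = 49
  Iteration 8: i = 49 -> i = 56
  ... continuing ...
Total iterations = ceil(228/7) = 33


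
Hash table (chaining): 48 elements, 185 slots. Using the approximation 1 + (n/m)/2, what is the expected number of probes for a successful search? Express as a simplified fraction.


Computing expected probes:
alpha = 48/185
= 1 + alpha/2
= 1 + 48/(2*185)
= (2*185 + 48) / (2*185)
= 418/370 = 209/185


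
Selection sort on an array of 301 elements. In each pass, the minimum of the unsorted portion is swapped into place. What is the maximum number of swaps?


Selection sort performs one swap per pass:
  Pass 1: find min in positions 0 to 300, swap with position 0
  Pass 2: find min in positions 1 to 300, swap with position 1
  Pass 3: find min in positions 2 to 300, swap with position 2
  Pass 4: find min in positions 3 to 300, swap with position 3
  Pass 5: find min in positions 4 to 300, swap with position 4
  ... (295 more passes)
Total passes (and swaps) = n - 1 = 301 - 1 = 300


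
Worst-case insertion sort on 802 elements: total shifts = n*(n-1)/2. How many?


Sum of shifts = 1 + 2 + 3 + ... + 801
= 802 * 801 / 2
= 642402 / 2
= 321201


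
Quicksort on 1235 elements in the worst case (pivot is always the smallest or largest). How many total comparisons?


In the worst case, each partition step picks the worst pivot:
  Partition 1: 1234 comparisons (n-1 elements to compare)
  Partition 2: 1233 comparisons
  Partition 3: 1232 comparisons
  Partition 4: 1231 comparisons
  Partition 5: 1230 comparisons
  ...
  Last partition: 0 comparisons
Total = (n-1) + (n-2) + ... + 1 + 0 = n*(n-1)/2
= 1235*1234/2 = 761995


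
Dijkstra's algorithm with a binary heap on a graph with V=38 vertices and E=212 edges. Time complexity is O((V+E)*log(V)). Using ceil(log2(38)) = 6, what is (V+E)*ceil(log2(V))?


Dijkstra with a binary heap: each vertex is extracted once, each edge may relax once.
Each heap operation costs O(log V).
V + E = 38 + 212 = 250
ceil(log2(38)) = 6 (since 2^5 = 32 < 38 <= 64 = 2^6)
Total heap work = (V+E) * ceil(log2(V)) = 250 * 6 = 1500


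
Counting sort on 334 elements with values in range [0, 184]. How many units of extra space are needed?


Output array size: 334 (to store sorted result)
Count array size: 185 (one slot per possible value, range 0 to 184)
Total extra space = 334 + 185 = 519


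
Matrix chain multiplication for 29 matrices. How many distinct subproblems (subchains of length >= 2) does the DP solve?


Subproblems are indexed by (i, j) where i < j.
Number of such pairs = n*(n-1)/2
= 29 * 28 / 2
= 406


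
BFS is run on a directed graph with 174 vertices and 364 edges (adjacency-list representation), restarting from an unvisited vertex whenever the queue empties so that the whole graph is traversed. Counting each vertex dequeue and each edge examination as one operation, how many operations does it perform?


A full BFS traversal dequeues each vertex exactly once and examines each directed edge exactly once.
V = 174 (vertex processing cost)
E = 364 (edge examination cost)
Total operations proportional to V + E = 174 + 364 = 538


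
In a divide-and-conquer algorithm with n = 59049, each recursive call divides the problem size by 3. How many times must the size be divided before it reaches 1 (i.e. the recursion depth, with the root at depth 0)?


Number of divisions = log_3(59049)
Sizes: 59049 -> 19683 -> 6561 -> 2187 -> 729 -> 243 -> 81 -> 27 -> 9 -> 3 -> 1 (10 divisions)
Recursion depth = 10


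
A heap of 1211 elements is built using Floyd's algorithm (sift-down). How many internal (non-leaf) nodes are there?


Leaf nodes occupy roughly half the array.
Sift-down is called for each internal node, starting from the last one.
Internal nodes = floor(n/2) = floor(1211/2) = 605


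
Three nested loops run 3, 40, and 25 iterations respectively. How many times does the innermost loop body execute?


Loop 1 (outermost): 3 iterations
Loop 2 (middle): 40 iterations per outer
Loop 3 (innermost): 25 iterations per middle
Total = 3 * 40 * 25 = 3000
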